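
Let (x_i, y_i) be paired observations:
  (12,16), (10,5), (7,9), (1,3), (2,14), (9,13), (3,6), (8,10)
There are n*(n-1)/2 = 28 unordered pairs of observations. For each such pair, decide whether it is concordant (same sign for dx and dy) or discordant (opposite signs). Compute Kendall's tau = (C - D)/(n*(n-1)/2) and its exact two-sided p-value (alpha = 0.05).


Step 1: Enumerate the 28 unordered pairs (i,j) with i<j and classify each by sign(x_j-x_i) * sign(y_j-y_i).
  (1,2):dx=-2,dy=-11->C; (1,3):dx=-5,dy=-7->C; (1,4):dx=-11,dy=-13->C; (1,5):dx=-10,dy=-2->C
  (1,6):dx=-3,dy=-3->C; (1,7):dx=-9,dy=-10->C; (1,8):dx=-4,dy=-6->C; (2,3):dx=-3,dy=+4->D
  (2,4):dx=-9,dy=-2->C; (2,5):dx=-8,dy=+9->D; (2,6):dx=-1,dy=+8->D; (2,7):dx=-7,dy=+1->D
  (2,8):dx=-2,dy=+5->D; (3,4):dx=-6,dy=-6->C; (3,5):dx=-5,dy=+5->D; (3,6):dx=+2,dy=+4->C
  (3,7):dx=-4,dy=-3->C; (3,8):dx=+1,dy=+1->C; (4,5):dx=+1,dy=+11->C; (4,6):dx=+8,dy=+10->C
  (4,7):dx=+2,dy=+3->C; (4,8):dx=+7,dy=+7->C; (5,6):dx=+7,dy=-1->D; (5,7):dx=+1,dy=-8->D
  (5,8):dx=+6,dy=-4->D; (6,7):dx=-6,dy=-7->C; (6,8):dx=-1,dy=-3->C; (7,8):dx=+5,dy=+4->C
Step 2: C = 19, D = 9, total pairs = 28.
Step 3: tau = (C - D)/(n(n-1)/2) = (19 - 9)/28 = 0.357143.
Step 4: Exact two-sided p-value (enumerate n! = 40320 permutations of y under H0): p = 0.275099.
Step 5: alpha = 0.05. fail to reject H0.

tau_b = 0.3571 (C=19, D=9), p = 0.275099, fail to reject H0.


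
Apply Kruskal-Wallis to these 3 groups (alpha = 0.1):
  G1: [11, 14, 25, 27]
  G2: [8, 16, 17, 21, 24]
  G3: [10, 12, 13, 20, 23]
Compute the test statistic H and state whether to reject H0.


Step 1: Combine all N = 14 observations and assign midranks.
sorted (value, group, rank): (8,G2,1), (10,G3,2), (11,G1,3), (12,G3,4), (13,G3,5), (14,G1,6), (16,G2,7), (17,G2,8), (20,G3,9), (21,G2,10), (23,G3,11), (24,G2,12), (25,G1,13), (27,G1,14)
Step 2: Sum ranks within each group.
R_1 = 36 (n_1 = 4)
R_2 = 38 (n_2 = 5)
R_3 = 31 (n_3 = 5)
Step 3: H = 12/(N(N+1)) * sum(R_i^2/n_i) - 3(N+1)
     = 12/(14*15) * (36^2/4 + 38^2/5 + 31^2/5) - 3*15
     = 0.057143 * 805 - 45
     = 1.000000.
Step 4: No ties, so H is used without correction.
Step 5: Under H0, H ~ chi^2(2); p-value = 0.606531.
Step 6: alpha = 0.1. fail to reject H0.

H = 1.0000, df = 2, p = 0.606531, fail to reject H0.


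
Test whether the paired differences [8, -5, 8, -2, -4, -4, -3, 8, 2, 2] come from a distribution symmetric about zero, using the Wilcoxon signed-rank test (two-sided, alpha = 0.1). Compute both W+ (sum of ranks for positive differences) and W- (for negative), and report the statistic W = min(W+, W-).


Step 1: Drop any zero differences (none here) and take |d_i|.
|d| = [8, 5, 8, 2, 4, 4, 3, 8, 2, 2]
Step 2: Midrank |d_i| (ties get averaged ranks).
ranks: |8|->9, |5|->7, |8|->9, |2|->2, |4|->5.5, |4|->5.5, |3|->4, |8|->9, |2|->2, |2|->2
Step 3: Attach original signs; sum ranks with positive sign and with negative sign.
W+ = 9 + 9 + 9 + 2 + 2 = 31
W- = 7 + 2 + 5.5 + 5.5 + 4 = 24
(Check: W+ + W- = 55 should equal n(n+1)/2 = 55.)
Step 4: Test statistic W = min(W+, W-) = 24.
Step 5: Ties in |d|, so use the tie-corrected normal approximation.
        E[W] = n(n+1)/4 = 10*11/4 = 27.5.
        Tie groups: |d|=2 (t=3), |d|=4 (t=2), |d|=8 (t=3); sum(t^3 - t) = 54.
        Var[W] = n(n+1)(2n+1)/24 - sum(t^3-t)/48 = 2310/24 - 54/48 = 95.125.
        z = (W - E[W]) / sqrt(Var[W]) = (24 - 27.5) / 9.7532 = -0.3589.
        Two-sided p = 2*Phi(z) = 0.719703.
Step 6: alpha = 0.1. fail to reject H0.

W+ = 31, W- = 24, W = min = 24, p = 0.719703, fail to reject H0.


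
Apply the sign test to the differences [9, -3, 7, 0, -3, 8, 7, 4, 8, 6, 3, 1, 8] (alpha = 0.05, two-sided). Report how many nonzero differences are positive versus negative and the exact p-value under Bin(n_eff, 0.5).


Step 1: Discard zero differences. Original n = 13; n_eff = number of nonzero differences = 12.
Nonzero differences (with sign): +9, -3, +7, -3, +8, +7, +4, +8, +6, +3, +1, +8
Step 2: Count signs: positive = 10, negative = 2.
Step 3: Under H0: P(positive) = 0.5, so the number of positives S ~ Bin(12, 0.5).
Step 4: Two-sided exact p-value = sum of Bin(12,0.5) probabilities at or below the observed probability = 0.038574.
Step 5: alpha = 0.05. reject H0.

n_eff = 12, pos = 10, neg = 2, p = 0.038574, reject H0.


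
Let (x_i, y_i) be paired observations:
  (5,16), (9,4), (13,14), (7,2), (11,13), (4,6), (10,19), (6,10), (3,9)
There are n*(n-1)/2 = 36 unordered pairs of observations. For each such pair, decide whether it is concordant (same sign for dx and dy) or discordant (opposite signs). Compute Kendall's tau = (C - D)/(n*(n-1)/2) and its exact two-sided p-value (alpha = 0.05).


Step 1: Enumerate the 36 unordered pairs (i,j) with i<j and classify each by sign(x_j-x_i) * sign(y_j-y_i).
  (1,2):dx=+4,dy=-12->D; (1,3):dx=+8,dy=-2->D; (1,4):dx=+2,dy=-14->D; (1,5):dx=+6,dy=-3->D
  (1,6):dx=-1,dy=-10->C; (1,7):dx=+5,dy=+3->C; (1,8):dx=+1,dy=-6->D; (1,9):dx=-2,dy=-7->C
  (2,3):dx=+4,dy=+10->C; (2,4):dx=-2,dy=-2->C; (2,5):dx=+2,dy=+9->C; (2,6):dx=-5,dy=+2->D
  (2,7):dx=+1,dy=+15->C; (2,8):dx=-3,dy=+6->D; (2,9):dx=-6,dy=+5->D; (3,4):dx=-6,dy=-12->C
  (3,5):dx=-2,dy=-1->C; (3,6):dx=-9,dy=-8->C; (3,7):dx=-3,dy=+5->D; (3,8):dx=-7,dy=-4->C
  (3,9):dx=-10,dy=-5->C; (4,5):dx=+4,dy=+11->C; (4,6):dx=-3,dy=+4->D; (4,7):dx=+3,dy=+17->C
  (4,8):dx=-1,dy=+8->D; (4,9):dx=-4,dy=+7->D; (5,6):dx=-7,dy=-7->C; (5,7):dx=-1,dy=+6->D
  (5,8):dx=-5,dy=-3->C; (5,9):dx=-8,dy=-4->C; (6,7):dx=+6,dy=+13->C; (6,8):dx=+2,dy=+4->C
  (6,9):dx=-1,dy=+3->D; (7,8):dx=-4,dy=-9->C; (7,9):dx=-7,dy=-10->C; (8,9):dx=-3,dy=-1->C
Step 2: C = 22, D = 14, total pairs = 36.
Step 3: tau = (C - D)/(n(n-1)/2) = (22 - 14)/36 = 0.222222.
Step 4: Exact two-sided p-value (enumerate n! = 362880 permutations of y under H0): p = 0.476709.
Step 5: alpha = 0.05. fail to reject H0.

tau_b = 0.2222 (C=22, D=14), p = 0.476709, fail to reject H0.


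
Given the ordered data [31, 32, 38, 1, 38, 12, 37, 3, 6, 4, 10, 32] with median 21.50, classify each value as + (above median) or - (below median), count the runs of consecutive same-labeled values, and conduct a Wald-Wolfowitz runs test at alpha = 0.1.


Step 1: Compute median = 21.50; label A = above, B = below.
Labels in order: AAABABABBBBA  (n_A = 6, n_B = 6)
Step 2: Count runs R = 7.
Step 3: Under H0 (random ordering), E[R] = 2*n_A*n_B/(n_A+n_B) + 1 = 2*6*6/12 + 1 = 7.0000.
        Var[R] = 2*n_A*n_B*(2*n_A*n_B - n_A - n_B) / ((n_A+n_B)^2 * (n_A+n_B-1)) = 4320/1584 = 2.7273.
        SD[R] = 1.6514.
Step 4: R = E[R], so z = 0 with no continuity correction.
Step 5: Two-sided p-value via normal approximation = 2*(1 - Phi(|z|)) = 1.000000.
Step 6: alpha = 0.1. fail to reject H0.

R = 7, z = 0.0000, p = 1.000000, fail to reject H0.


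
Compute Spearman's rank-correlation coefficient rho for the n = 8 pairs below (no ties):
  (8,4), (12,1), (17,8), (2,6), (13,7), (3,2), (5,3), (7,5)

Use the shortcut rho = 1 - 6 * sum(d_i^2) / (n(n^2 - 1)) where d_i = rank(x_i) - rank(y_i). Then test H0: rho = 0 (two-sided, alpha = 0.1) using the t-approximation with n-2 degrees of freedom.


Step 1: Rank x and y separately (midranks; no ties here).
rank(x): 8->5, 12->6, 17->8, 2->1, 13->7, 3->2, 5->3, 7->4
rank(y): 4->4, 1->1, 8->8, 6->6, 7->7, 2->2, 3->3, 5->5
Step 2: d_i = R_x(i) - R_y(i); compute d_i^2.
  (5-4)^2=1, (6-1)^2=25, (8-8)^2=0, (1-6)^2=25, (7-7)^2=0, (2-2)^2=0, (3-3)^2=0, (4-5)^2=1
sum(d^2) = 52.
Step 3: rho = 1 - 6*52 / (8*(8^2 - 1)) = 1 - 312/504 = 0.380952.
Step 4: Under H0, t = rho * sqrt((n-2)/(1-rho^2)) = 1.0092 ~ t(6).
Step 5: Two-sided p-value from the t-distribution with 6 df = 0.351813.
Step 6: alpha = 0.1. fail to reject H0.

rho = 0.3810, p = 0.351813, fail to reject H0 at alpha = 0.1.


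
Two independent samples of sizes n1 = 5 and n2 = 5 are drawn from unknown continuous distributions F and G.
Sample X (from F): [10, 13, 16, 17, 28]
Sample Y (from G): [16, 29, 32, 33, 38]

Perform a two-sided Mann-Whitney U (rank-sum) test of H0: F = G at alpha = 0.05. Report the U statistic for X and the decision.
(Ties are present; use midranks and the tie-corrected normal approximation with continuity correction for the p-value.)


Step 1: Combine and sort all 10 observations; assign midranks.
sorted (value, group): (10,X), (13,X), (16,X), (16,Y), (17,X), (28,X), (29,Y), (32,Y), (33,Y), (38,Y)
ranks: 10->1, 13->2, 16->3.5, 16->3.5, 17->5, 28->6, 29->7, 32->8, 33->9, 38->10
Step 2: Rank sum for X: R1 = 1 + 2 + 3.5 + 5 + 6 = 17.5.
Step 3: U_X = R1 - n1(n1+1)/2 = 17.5 - 5*6/2 = 17.5 - 15 = 2.5.
       U_Y = n1*n2 - U_X = 25 - 2.5 = 22.5.
Step 4: Ties are present, so use the tie-corrected normal approximation (with continuity correction) for the p-value.
Step 5: p-value = 0.046533; compare to alpha = 0.05. reject H0.

U_X = 2.5, p = 0.046533, reject H0 at alpha = 0.05.


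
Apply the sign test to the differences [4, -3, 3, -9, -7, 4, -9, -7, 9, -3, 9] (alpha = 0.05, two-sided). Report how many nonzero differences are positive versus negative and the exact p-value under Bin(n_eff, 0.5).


Step 1: Discard zero differences. Original n = 11; n_eff = number of nonzero differences = 11.
Nonzero differences (with sign): +4, -3, +3, -9, -7, +4, -9, -7, +9, -3, +9
Step 2: Count signs: positive = 5, negative = 6.
Step 3: Under H0: P(positive) = 0.5, so the number of positives S ~ Bin(11, 0.5).
Step 4: Two-sided exact p-value = sum of Bin(11,0.5) probabilities at or below the observed probability = 1.000000.
Step 5: alpha = 0.05. fail to reject H0.

n_eff = 11, pos = 5, neg = 6, p = 1.000000, fail to reject H0.


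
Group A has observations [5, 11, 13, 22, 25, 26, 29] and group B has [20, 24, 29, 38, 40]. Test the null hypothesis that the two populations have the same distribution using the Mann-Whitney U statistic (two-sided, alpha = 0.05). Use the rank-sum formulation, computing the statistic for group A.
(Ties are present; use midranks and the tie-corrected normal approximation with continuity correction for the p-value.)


Step 1: Combine and sort all 12 observations; assign midranks.
sorted (value, group): (5,X), (11,X), (13,X), (20,Y), (22,X), (24,Y), (25,X), (26,X), (29,X), (29,Y), (38,Y), (40,Y)
ranks: 5->1, 11->2, 13->3, 20->4, 22->5, 24->6, 25->7, 26->8, 29->9.5, 29->9.5, 38->11, 40->12
Step 2: Rank sum for X: R1 = 1 + 2 + 3 + 5 + 7 + 8 + 9.5 = 35.5.
Step 3: U_X = R1 - n1(n1+1)/2 = 35.5 - 7*8/2 = 35.5 - 28 = 7.5.
       U_Y = n1*n2 - U_X = 35 - 7.5 = 27.5.
Step 4: Ties are present, so use the tie-corrected normal approximation (with continuity correction) for the p-value.
Step 5: p-value = 0.122225; compare to alpha = 0.05. fail to reject H0.

U_X = 7.5, p = 0.122225, fail to reject H0 at alpha = 0.05.


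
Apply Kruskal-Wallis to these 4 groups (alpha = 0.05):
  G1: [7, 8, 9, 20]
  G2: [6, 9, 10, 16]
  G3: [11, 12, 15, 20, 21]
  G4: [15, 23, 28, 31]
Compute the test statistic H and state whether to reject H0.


Step 1: Combine all N = 17 observations and assign midranks.
sorted (value, group, rank): (6,G2,1), (7,G1,2), (8,G1,3), (9,G1,4.5), (9,G2,4.5), (10,G2,6), (11,G3,7), (12,G3,8), (15,G3,9.5), (15,G4,9.5), (16,G2,11), (20,G1,12.5), (20,G3,12.5), (21,G3,14), (23,G4,15), (28,G4,16), (31,G4,17)
Step 2: Sum ranks within each group.
R_1 = 22 (n_1 = 4)
R_2 = 22.5 (n_2 = 4)
R_3 = 51 (n_3 = 5)
R_4 = 57.5 (n_4 = 4)
Step 3: H = 12/(N(N+1)) * sum(R_i^2/n_i) - 3(N+1)
     = 12/(17*18) * (22^2/4 + 22.5^2/4 + 51^2/5 + 57.5^2/4) - 3*18
     = 0.039216 * 1594.33 - 54
     = 8.522549.
Step 4: Ties present; correction factor C = 1 - 18/(17^3 - 17) = 0.996324. Corrected H = 8.522549 / 0.996324 = 8.553998.
Step 5: Under H0, H ~ chi^2(3); p-value = 0.035848.
Step 6: alpha = 0.05. reject H0.

H = 8.5540, df = 3, p = 0.035848, reject H0.


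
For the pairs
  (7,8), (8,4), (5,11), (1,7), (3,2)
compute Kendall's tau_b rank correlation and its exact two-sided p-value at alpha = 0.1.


Step 1: Enumerate the 10 unordered pairs (i,j) with i<j and classify each by sign(x_j-x_i) * sign(y_j-y_i).
  (1,2):dx=+1,dy=-4->D; (1,3):dx=-2,dy=+3->D; (1,4):dx=-6,dy=-1->C; (1,5):dx=-4,dy=-6->C
  (2,3):dx=-3,dy=+7->D; (2,4):dx=-7,dy=+3->D; (2,5):dx=-5,dy=-2->C; (3,4):dx=-4,dy=-4->C
  (3,5):dx=-2,dy=-9->C; (4,5):dx=+2,dy=-5->D
Step 2: C = 5, D = 5, total pairs = 10.
Step 3: tau = (C - D)/(n(n-1)/2) = (5 - 5)/10 = 0.000000.
Step 4: Exact two-sided p-value (enumerate n! = 120 permutations of y under H0): p = 1.000000.
Step 5: alpha = 0.1. fail to reject H0.

tau_b = 0.0000 (C=5, D=5), p = 1.000000, fail to reject H0.


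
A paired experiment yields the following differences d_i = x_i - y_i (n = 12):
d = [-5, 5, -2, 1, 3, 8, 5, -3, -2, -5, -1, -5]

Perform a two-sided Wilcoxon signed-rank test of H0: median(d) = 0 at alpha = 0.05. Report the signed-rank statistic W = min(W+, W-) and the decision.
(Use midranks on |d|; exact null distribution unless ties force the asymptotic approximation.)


Step 1: Drop any zero differences (none here) and take |d_i|.
|d| = [5, 5, 2, 1, 3, 8, 5, 3, 2, 5, 1, 5]
Step 2: Midrank |d_i| (ties get averaged ranks).
ranks: |5|->9, |5|->9, |2|->3.5, |1|->1.5, |3|->5.5, |8|->12, |5|->9, |3|->5.5, |2|->3.5, |5|->9, |1|->1.5, |5|->9
Step 3: Attach original signs; sum ranks with positive sign and with negative sign.
W+ = 9 + 1.5 + 5.5 + 12 + 9 = 37
W- = 9 + 3.5 + 5.5 + 3.5 + 9 + 1.5 + 9 = 41
(Check: W+ + W- = 78 should equal n(n+1)/2 = 78.)
Step 4: Test statistic W = min(W+, W-) = 37.
Step 5: Ties in |d|, so use the tie-corrected normal approximation.
        E[W] = n(n+1)/4 = 12*13/4 = 39.
        Tie groups: |d|=1 (t=2), |d|=2 (t=2), |d|=3 (t=2), |d|=5 (t=5); sum(t^3 - t) = 138.
        Var[W] = n(n+1)(2n+1)/24 - sum(t^3-t)/48 = 3900/24 - 138/48 = 159.625.
        z = (W - E[W]) / sqrt(Var[W]) = (37 - 39) / 12.6343 = -0.1583.
        Two-sided p = 2*Phi(z) = 0.874221.
Step 6: alpha = 0.05. fail to reject H0.

W+ = 37, W- = 41, W = min = 37, p = 0.874221, fail to reject H0.


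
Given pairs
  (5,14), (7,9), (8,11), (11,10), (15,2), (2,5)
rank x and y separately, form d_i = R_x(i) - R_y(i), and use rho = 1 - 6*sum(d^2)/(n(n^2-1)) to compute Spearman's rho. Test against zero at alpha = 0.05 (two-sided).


Step 1: Rank x and y separately (midranks; no ties here).
rank(x): 5->2, 7->3, 8->4, 11->5, 15->6, 2->1
rank(y): 14->6, 9->3, 11->5, 10->4, 2->1, 5->2
Step 2: d_i = R_x(i) - R_y(i); compute d_i^2.
  (2-6)^2=16, (3-3)^2=0, (4-5)^2=1, (5-4)^2=1, (6-1)^2=25, (1-2)^2=1
sum(d^2) = 44.
Step 3: rho = 1 - 6*44 / (6*(6^2 - 1)) = 1 - 264/210 = -0.257143.
Step 4: Under H0, t = rho * sqrt((n-2)/(1-rho^2)) = -0.5322 ~ t(4).
Step 5: Two-sided p-value from the t-distribution with 4 df = 0.622787.
Step 6: alpha = 0.05. fail to reject H0.

rho = -0.2571, p = 0.622787, fail to reject H0 at alpha = 0.05.


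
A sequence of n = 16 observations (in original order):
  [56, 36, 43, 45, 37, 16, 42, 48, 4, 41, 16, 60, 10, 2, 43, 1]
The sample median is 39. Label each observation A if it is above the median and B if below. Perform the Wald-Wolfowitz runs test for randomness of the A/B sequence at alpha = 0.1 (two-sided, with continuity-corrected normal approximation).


Step 1: Compute median = 39; label A = above, B = below.
Labels in order: ABAABBAABABABBAB  (n_A = 8, n_B = 8)
Step 2: Count runs R = 12.
Step 3: Under H0 (random ordering), E[R] = 2*n_A*n_B/(n_A+n_B) + 1 = 2*8*8/16 + 1 = 9.0000.
        Var[R] = 2*n_A*n_B*(2*n_A*n_B - n_A - n_B) / ((n_A+n_B)^2 * (n_A+n_B-1)) = 14336/3840 = 3.7333.
        SD[R] = 1.9322.
Step 4: Continuity-corrected z = (R - 0.5 - E[R]) / SD[R] = (12 - 0.5 - 9.0000) / 1.9322 = 1.2939.
Step 5: Two-sided p-value via normal approximation = 2*(1 - Phi(|z|)) = 0.195709.
Step 6: alpha = 0.1. fail to reject H0.

R = 12, z = 1.2939, p = 0.195709, fail to reject H0.


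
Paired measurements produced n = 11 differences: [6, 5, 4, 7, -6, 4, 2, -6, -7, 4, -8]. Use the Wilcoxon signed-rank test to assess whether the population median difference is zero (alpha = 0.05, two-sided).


Step 1: Drop any zero differences (none here) and take |d_i|.
|d| = [6, 5, 4, 7, 6, 4, 2, 6, 7, 4, 8]
Step 2: Midrank |d_i| (ties get averaged ranks).
ranks: |6|->7, |5|->5, |4|->3, |7|->9.5, |6|->7, |4|->3, |2|->1, |6|->7, |7|->9.5, |4|->3, |8|->11
Step 3: Attach original signs; sum ranks with positive sign and with negative sign.
W+ = 7 + 5 + 3 + 9.5 + 3 + 1 + 3 = 31.5
W- = 7 + 7 + 9.5 + 11 = 34.5
(Check: W+ + W- = 66 should equal n(n+1)/2 = 66.)
Step 4: Test statistic W = min(W+, W-) = 31.5.
Step 5: Ties in |d|, so use the tie-corrected normal approximation.
        E[W] = n(n+1)/4 = 11*12/4 = 33.
        Tie groups: |d|=4 (t=3), |d|=6 (t=3), |d|=7 (t=2); sum(t^3 - t) = 54.
        Var[W] = n(n+1)(2n+1)/24 - sum(t^3-t)/48 = 3036/24 - 54/48 = 125.375.
        z = (W - E[W]) / sqrt(Var[W]) = (31.5 - 33) / 11.1971 = -0.1340.
        Two-sided p = 2*Phi(z) = 0.893432.
Step 6: alpha = 0.05. fail to reject H0.

W+ = 31.5, W- = 34.5, W = min = 31.5, p = 0.893432, fail to reject H0.


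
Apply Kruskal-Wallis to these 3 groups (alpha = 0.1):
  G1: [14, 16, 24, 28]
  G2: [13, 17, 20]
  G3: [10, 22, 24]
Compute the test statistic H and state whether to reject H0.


Step 1: Combine all N = 10 observations and assign midranks.
sorted (value, group, rank): (10,G3,1), (13,G2,2), (14,G1,3), (16,G1,4), (17,G2,5), (20,G2,6), (22,G3,7), (24,G1,8.5), (24,G3,8.5), (28,G1,10)
Step 2: Sum ranks within each group.
R_1 = 25.5 (n_1 = 4)
R_2 = 13 (n_2 = 3)
R_3 = 16.5 (n_3 = 3)
Step 3: H = 12/(N(N+1)) * sum(R_i^2/n_i) - 3(N+1)
     = 12/(10*11) * (25.5^2/4 + 13^2/3 + 16.5^2/3) - 3*11
     = 0.109091 * 309.646 - 33
     = 0.779545.
Step 4: Ties present; correction factor C = 1 - 6/(10^3 - 10) = 0.993939. Corrected H = 0.779545 / 0.993939 = 0.784299.
Step 5: Under H0, H ~ chi^2(2); p-value = 0.675603.
Step 6: alpha = 0.1. fail to reject H0.

H = 0.7843, df = 2, p = 0.675603, fail to reject H0.


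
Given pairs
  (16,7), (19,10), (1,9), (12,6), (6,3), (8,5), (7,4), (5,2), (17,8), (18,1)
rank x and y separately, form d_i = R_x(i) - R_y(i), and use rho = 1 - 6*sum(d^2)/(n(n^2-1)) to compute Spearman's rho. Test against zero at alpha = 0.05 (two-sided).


Step 1: Rank x and y separately (midranks; no ties here).
rank(x): 16->7, 19->10, 1->1, 12->6, 6->3, 8->5, 7->4, 5->2, 17->8, 18->9
rank(y): 7->7, 10->10, 9->9, 6->6, 3->3, 5->5, 4->4, 2->2, 8->8, 1->1
Step 2: d_i = R_x(i) - R_y(i); compute d_i^2.
  (7-7)^2=0, (10-10)^2=0, (1-9)^2=64, (6-6)^2=0, (3-3)^2=0, (5-5)^2=0, (4-4)^2=0, (2-2)^2=0, (8-8)^2=0, (9-1)^2=64
sum(d^2) = 128.
Step 3: rho = 1 - 6*128 / (10*(10^2 - 1)) = 1 - 768/990 = 0.224242.
Step 4: Under H0, t = rho * sqrt((n-2)/(1-rho^2)) = 0.6508 ~ t(8).
Step 5: Two-sided p-value from the t-distribution with 8 df = 0.533401.
Step 6: alpha = 0.05. fail to reject H0.

rho = 0.2242, p = 0.533401, fail to reject H0 at alpha = 0.05.


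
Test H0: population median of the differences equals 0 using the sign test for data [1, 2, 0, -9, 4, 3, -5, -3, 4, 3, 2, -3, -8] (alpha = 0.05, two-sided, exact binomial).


Step 1: Discard zero differences. Original n = 13; n_eff = number of nonzero differences = 12.
Nonzero differences (with sign): +1, +2, -9, +4, +3, -5, -3, +4, +3, +2, -3, -8
Step 2: Count signs: positive = 7, negative = 5.
Step 3: Under H0: P(positive) = 0.5, so the number of positives S ~ Bin(12, 0.5).
Step 4: Two-sided exact p-value = sum of Bin(12,0.5) probabilities at or below the observed probability = 0.774414.
Step 5: alpha = 0.05. fail to reject H0.

n_eff = 12, pos = 7, neg = 5, p = 0.774414, fail to reject H0.


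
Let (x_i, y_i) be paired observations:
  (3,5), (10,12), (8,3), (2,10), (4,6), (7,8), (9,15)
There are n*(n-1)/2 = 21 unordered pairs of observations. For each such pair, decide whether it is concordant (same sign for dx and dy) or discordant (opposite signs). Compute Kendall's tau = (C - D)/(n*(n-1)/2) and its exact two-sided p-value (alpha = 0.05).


Step 1: Enumerate the 21 unordered pairs (i,j) with i<j and classify each by sign(x_j-x_i) * sign(y_j-y_i).
  (1,2):dx=+7,dy=+7->C; (1,3):dx=+5,dy=-2->D; (1,4):dx=-1,dy=+5->D; (1,5):dx=+1,dy=+1->C
  (1,6):dx=+4,dy=+3->C; (1,7):dx=+6,dy=+10->C; (2,3):dx=-2,dy=-9->C; (2,4):dx=-8,dy=-2->C
  (2,5):dx=-6,dy=-6->C; (2,6):dx=-3,dy=-4->C; (2,7):dx=-1,dy=+3->D; (3,4):dx=-6,dy=+7->D
  (3,5):dx=-4,dy=+3->D; (3,6):dx=-1,dy=+5->D; (3,7):dx=+1,dy=+12->C; (4,5):dx=+2,dy=-4->D
  (4,6):dx=+5,dy=-2->D; (4,7):dx=+7,dy=+5->C; (5,6):dx=+3,dy=+2->C; (5,7):dx=+5,dy=+9->C
  (6,7):dx=+2,dy=+7->C
Step 2: C = 13, D = 8, total pairs = 21.
Step 3: tau = (C - D)/(n(n-1)/2) = (13 - 8)/21 = 0.238095.
Step 4: Exact two-sided p-value (enumerate n! = 5040 permutations of y under H0): p = 0.561905.
Step 5: alpha = 0.05. fail to reject H0.

tau_b = 0.2381 (C=13, D=8), p = 0.561905, fail to reject H0.


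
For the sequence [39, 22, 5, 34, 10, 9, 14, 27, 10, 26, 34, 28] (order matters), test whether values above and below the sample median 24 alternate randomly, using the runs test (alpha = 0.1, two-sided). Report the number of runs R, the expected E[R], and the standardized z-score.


Step 1: Compute median = 24; label A = above, B = below.
Labels in order: ABBABBBABAAA  (n_A = 6, n_B = 6)
Step 2: Count runs R = 7.
Step 3: Under H0 (random ordering), E[R] = 2*n_A*n_B/(n_A+n_B) + 1 = 2*6*6/12 + 1 = 7.0000.
        Var[R] = 2*n_A*n_B*(2*n_A*n_B - n_A - n_B) / ((n_A+n_B)^2 * (n_A+n_B-1)) = 4320/1584 = 2.7273.
        SD[R] = 1.6514.
Step 4: R = E[R], so z = 0 with no continuity correction.
Step 5: Two-sided p-value via normal approximation = 2*(1 - Phi(|z|)) = 1.000000.
Step 6: alpha = 0.1. fail to reject H0.

R = 7, z = 0.0000, p = 1.000000, fail to reject H0.


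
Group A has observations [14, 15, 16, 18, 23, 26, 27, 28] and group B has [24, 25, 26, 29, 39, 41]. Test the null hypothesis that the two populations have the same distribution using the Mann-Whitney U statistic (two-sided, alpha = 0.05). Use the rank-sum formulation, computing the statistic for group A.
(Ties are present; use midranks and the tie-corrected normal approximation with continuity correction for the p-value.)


Step 1: Combine and sort all 14 observations; assign midranks.
sorted (value, group): (14,X), (15,X), (16,X), (18,X), (23,X), (24,Y), (25,Y), (26,X), (26,Y), (27,X), (28,X), (29,Y), (39,Y), (41,Y)
ranks: 14->1, 15->2, 16->3, 18->4, 23->5, 24->6, 25->7, 26->8.5, 26->8.5, 27->10, 28->11, 29->12, 39->13, 41->14
Step 2: Rank sum for X: R1 = 1 + 2 + 3 + 4 + 5 + 8.5 + 10 + 11 = 44.5.
Step 3: U_X = R1 - n1(n1+1)/2 = 44.5 - 8*9/2 = 44.5 - 36 = 8.5.
       U_Y = n1*n2 - U_X = 48 - 8.5 = 39.5.
Step 4: Ties are present, so use the tie-corrected normal approximation (with continuity correction) for the p-value.
Step 5: p-value = 0.052547; compare to alpha = 0.05. fail to reject H0.

U_X = 8.5, p = 0.052547, fail to reject H0 at alpha = 0.05.


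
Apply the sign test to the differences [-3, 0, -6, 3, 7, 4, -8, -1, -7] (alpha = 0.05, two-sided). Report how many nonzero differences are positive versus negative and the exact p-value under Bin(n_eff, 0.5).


Step 1: Discard zero differences. Original n = 9; n_eff = number of nonzero differences = 8.
Nonzero differences (with sign): -3, -6, +3, +7, +4, -8, -1, -7
Step 2: Count signs: positive = 3, negative = 5.
Step 3: Under H0: P(positive) = 0.5, so the number of positives S ~ Bin(8, 0.5).
Step 4: Two-sided exact p-value = sum of Bin(8,0.5) probabilities at or below the observed probability = 0.726562.
Step 5: alpha = 0.05. fail to reject H0.

n_eff = 8, pos = 3, neg = 5, p = 0.726562, fail to reject H0.


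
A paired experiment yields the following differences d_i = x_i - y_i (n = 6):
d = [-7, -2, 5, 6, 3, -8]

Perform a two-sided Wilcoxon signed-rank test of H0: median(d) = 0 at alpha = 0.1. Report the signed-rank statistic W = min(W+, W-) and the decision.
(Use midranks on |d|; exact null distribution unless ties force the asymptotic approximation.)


Step 1: Drop any zero differences (none here) and take |d_i|.
|d| = [7, 2, 5, 6, 3, 8]
Step 2: Midrank |d_i| (ties get averaged ranks).
ranks: |7|->5, |2|->1, |5|->3, |6|->4, |3|->2, |8|->6
Step 3: Attach original signs; sum ranks with positive sign and with negative sign.
W+ = 3 + 4 + 2 = 9
W- = 5 + 1 + 6 = 12
(Check: W+ + W- = 21 should equal n(n+1)/2 = 21.)
Step 4: Test statistic W = min(W+, W-) = 9.
Step 5: No ties, so the exact null distribution over the 2^6 = 64 sign assignments gives the two-sided p-value = 0.843750.
Step 6: alpha = 0.1. fail to reject H0.

W+ = 9, W- = 12, W = min = 9, p = 0.843750, fail to reject H0.


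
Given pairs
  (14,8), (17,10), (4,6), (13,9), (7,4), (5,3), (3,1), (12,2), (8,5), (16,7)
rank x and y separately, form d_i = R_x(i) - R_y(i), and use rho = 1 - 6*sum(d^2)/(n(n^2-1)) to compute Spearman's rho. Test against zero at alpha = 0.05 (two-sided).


Step 1: Rank x and y separately (midranks; no ties here).
rank(x): 14->8, 17->10, 4->2, 13->7, 7->4, 5->3, 3->1, 12->6, 8->5, 16->9
rank(y): 8->8, 10->10, 6->6, 9->9, 4->4, 3->3, 1->1, 2->2, 5->5, 7->7
Step 2: d_i = R_x(i) - R_y(i); compute d_i^2.
  (8-8)^2=0, (10-10)^2=0, (2-6)^2=16, (7-9)^2=4, (4-4)^2=0, (3-3)^2=0, (1-1)^2=0, (6-2)^2=16, (5-5)^2=0, (9-7)^2=4
sum(d^2) = 40.
Step 3: rho = 1 - 6*40 / (10*(10^2 - 1)) = 1 - 240/990 = 0.757576.
Step 4: Under H0, t = rho * sqrt((n-2)/(1-rho^2)) = 3.2827 ~ t(8).
Step 5: Two-sided p-value from the t-distribution with 8 df = 0.011143.
Step 6: alpha = 0.05. reject H0.

rho = 0.7576, p = 0.011143, reject H0 at alpha = 0.05.


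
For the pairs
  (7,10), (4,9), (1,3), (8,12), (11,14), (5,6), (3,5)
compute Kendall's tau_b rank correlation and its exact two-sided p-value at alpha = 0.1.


Step 1: Enumerate the 21 unordered pairs (i,j) with i<j and classify each by sign(x_j-x_i) * sign(y_j-y_i).
  (1,2):dx=-3,dy=-1->C; (1,3):dx=-6,dy=-7->C; (1,4):dx=+1,dy=+2->C; (1,5):dx=+4,dy=+4->C
  (1,6):dx=-2,dy=-4->C; (1,7):dx=-4,dy=-5->C; (2,3):dx=-3,dy=-6->C; (2,4):dx=+4,dy=+3->C
  (2,5):dx=+7,dy=+5->C; (2,6):dx=+1,dy=-3->D; (2,7):dx=-1,dy=-4->C; (3,4):dx=+7,dy=+9->C
  (3,5):dx=+10,dy=+11->C; (3,6):dx=+4,dy=+3->C; (3,7):dx=+2,dy=+2->C; (4,5):dx=+3,dy=+2->C
  (4,6):dx=-3,dy=-6->C; (4,7):dx=-5,dy=-7->C; (5,6):dx=-6,dy=-8->C; (5,7):dx=-8,dy=-9->C
  (6,7):dx=-2,dy=-1->C
Step 2: C = 20, D = 1, total pairs = 21.
Step 3: tau = (C - D)/(n(n-1)/2) = (20 - 1)/21 = 0.904762.
Step 4: Exact two-sided p-value (enumerate n! = 5040 permutations of y under H0): p = 0.002778.
Step 5: alpha = 0.1. reject H0.

tau_b = 0.9048 (C=20, D=1), p = 0.002778, reject H0.


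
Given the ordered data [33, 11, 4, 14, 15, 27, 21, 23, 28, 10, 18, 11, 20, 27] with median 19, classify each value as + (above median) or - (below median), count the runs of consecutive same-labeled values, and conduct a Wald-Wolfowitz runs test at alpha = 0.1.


Step 1: Compute median = 19; label A = above, B = below.
Labels in order: ABBBBAAAABBBAA  (n_A = 7, n_B = 7)
Step 2: Count runs R = 5.
Step 3: Under H0 (random ordering), E[R] = 2*n_A*n_B/(n_A+n_B) + 1 = 2*7*7/14 + 1 = 8.0000.
        Var[R] = 2*n_A*n_B*(2*n_A*n_B - n_A - n_B) / ((n_A+n_B)^2 * (n_A+n_B-1)) = 8232/2548 = 3.2308.
        SD[R] = 1.7974.
Step 4: Continuity-corrected z = (R + 0.5 - E[R]) / SD[R] = (5 + 0.5 - 8.0000) / 1.7974 = -1.3909.
Step 5: Two-sided p-value via normal approximation = 2*(1 - Phi(|z|)) = 0.164264.
Step 6: alpha = 0.1. fail to reject H0.

R = 5, z = -1.3909, p = 0.164264, fail to reject H0.


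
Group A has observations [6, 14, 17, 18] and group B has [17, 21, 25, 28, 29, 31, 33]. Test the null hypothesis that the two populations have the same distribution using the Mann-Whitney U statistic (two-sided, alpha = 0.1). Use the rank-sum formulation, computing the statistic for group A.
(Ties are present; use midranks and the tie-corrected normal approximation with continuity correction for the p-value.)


Step 1: Combine and sort all 11 observations; assign midranks.
sorted (value, group): (6,X), (14,X), (17,X), (17,Y), (18,X), (21,Y), (25,Y), (28,Y), (29,Y), (31,Y), (33,Y)
ranks: 6->1, 14->2, 17->3.5, 17->3.5, 18->5, 21->6, 25->7, 28->8, 29->9, 31->10, 33->11
Step 2: Rank sum for X: R1 = 1 + 2 + 3.5 + 5 = 11.5.
Step 3: U_X = R1 - n1(n1+1)/2 = 11.5 - 4*5/2 = 11.5 - 10 = 1.5.
       U_Y = n1*n2 - U_X = 28 - 1.5 = 26.5.
Step 4: Ties are present, so use the tie-corrected normal approximation (with continuity correction) for the p-value.
Step 5: p-value = 0.023029; compare to alpha = 0.1. reject H0.

U_X = 1.5, p = 0.023029, reject H0 at alpha = 0.1.


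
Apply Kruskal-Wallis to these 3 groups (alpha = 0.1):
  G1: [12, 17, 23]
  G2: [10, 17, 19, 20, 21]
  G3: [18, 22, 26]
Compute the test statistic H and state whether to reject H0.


Step 1: Combine all N = 11 observations and assign midranks.
sorted (value, group, rank): (10,G2,1), (12,G1,2), (17,G1,3.5), (17,G2,3.5), (18,G3,5), (19,G2,6), (20,G2,7), (21,G2,8), (22,G3,9), (23,G1,10), (26,G3,11)
Step 2: Sum ranks within each group.
R_1 = 15.5 (n_1 = 3)
R_2 = 25.5 (n_2 = 5)
R_3 = 25 (n_3 = 3)
Step 3: H = 12/(N(N+1)) * sum(R_i^2/n_i) - 3(N+1)
     = 12/(11*12) * (15.5^2/3 + 25.5^2/5 + 25^2/3) - 3*12
     = 0.090909 * 418.467 - 36
     = 2.042424.
Step 4: Ties present; correction factor C = 1 - 6/(11^3 - 11) = 0.995455. Corrected H = 2.042424 / 0.995455 = 2.051750.
Step 5: Under H0, H ~ chi^2(2); p-value = 0.358483.
Step 6: alpha = 0.1. fail to reject H0.

H = 2.0518, df = 2, p = 0.358483, fail to reject H0.


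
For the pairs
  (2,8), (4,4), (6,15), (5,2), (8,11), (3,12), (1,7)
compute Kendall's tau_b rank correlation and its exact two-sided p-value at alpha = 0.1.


Step 1: Enumerate the 21 unordered pairs (i,j) with i<j and classify each by sign(x_j-x_i) * sign(y_j-y_i).
  (1,2):dx=+2,dy=-4->D; (1,3):dx=+4,dy=+7->C; (1,4):dx=+3,dy=-6->D; (1,5):dx=+6,dy=+3->C
  (1,6):dx=+1,dy=+4->C; (1,7):dx=-1,dy=-1->C; (2,3):dx=+2,dy=+11->C; (2,4):dx=+1,dy=-2->D
  (2,5):dx=+4,dy=+7->C; (2,6):dx=-1,dy=+8->D; (2,7):dx=-3,dy=+3->D; (3,4):dx=-1,dy=-13->C
  (3,5):dx=+2,dy=-4->D; (3,6):dx=-3,dy=-3->C; (3,7):dx=-5,dy=-8->C; (4,5):dx=+3,dy=+9->C
  (4,6):dx=-2,dy=+10->D; (4,7):dx=-4,dy=+5->D; (5,6):dx=-5,dy=+1->D; (5,7):dx=-7,dy=-4->C
  (6,7):dx=-2,dy=-5->C
Step 2: C = 12, D = 9, total pairs = 21.
Step 3: tau = (C - D)/(n(n-1)/2) = (12 - 9)/21 = 0.142857.
Step 4: Exact two-sided p-value (enumerate n! = 5040 permutations of y under H0): p = 0.772619.
Step 5: alpha = 0.1. fail to reject H0.

tau_b = 0.1429 (C=12, D=9), p = 0.772619, fail to reject H0.


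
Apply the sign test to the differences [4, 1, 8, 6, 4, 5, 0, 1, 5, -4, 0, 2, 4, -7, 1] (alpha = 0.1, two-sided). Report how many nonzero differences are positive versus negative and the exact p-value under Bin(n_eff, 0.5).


Step 1: Discard zero differences. Original n = 15; n_eff = number of nonzero differences = 13.
Nonzero differences (with sign): +4, +1, +8, +6, +4, +5, +1, +5, -4, +2, +4, -7, +1
Step 2: Count signs: positive = 11, negative = 2.
Step 3: Under H0: P(positive) = 0.5, so the number of positives S ~ Bin(13, 0.5).
Step 4: Two-sided exact p-value = sum of Bin(13,0.5) probabilities at or below the observed probability = 0.022461.
Step 5: alpha = 0.1. reject H0.

n_eff = 13, pos = 11, neg = 2, p = 0.022461, reject H0.


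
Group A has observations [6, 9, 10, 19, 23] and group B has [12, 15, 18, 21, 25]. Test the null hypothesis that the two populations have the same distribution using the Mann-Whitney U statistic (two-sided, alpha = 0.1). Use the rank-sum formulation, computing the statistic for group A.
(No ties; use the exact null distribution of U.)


Step 1: Combine and sort all 10 observations; assign midranks.
sorted (value, group): (6,X), (9,X), (10,X), (12,Y), (15,Y), (18,Y), (19,X), (21,Y), (23,X), (25,Y)
ranks: 6->1, 9->2, 10->3, 12->4, 15->5, 18->6, 19->7, 21->8, 23->9, 25->10
Step 2: Rank sum for X: R1 = 1 + 2 + 3 + 7 + 9 = 22.
Step 3: U_X = R1 - n1(n1+1)/2 = 22 - 5*6/2 = 22 - 15 = 7.
       U_Y = n1*n2 - U_X = 25 - 7 = 18.
Step 4: No ties, so the exact null distribution of U (based on enumerating the C(10,5) = 252 equally likely rank assignments) gives the two-sided p-value.
Step 5: p-value = 0.309524; compare to alpha = 0.1. fail to reject H0.

U_X = 7, p = 0.309524, fail to reject H0 at alpha = 0.1.


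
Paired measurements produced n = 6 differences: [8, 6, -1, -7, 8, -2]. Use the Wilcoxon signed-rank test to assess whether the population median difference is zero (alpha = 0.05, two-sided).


Step 1: Drop any zero differences (none here) and take |d_i|.
|d| = [8, 6, 1, 7, 8, 2]
Step 2: Midrank |d_i| (ties get averaged ranks).
ranks: |8|->5.5, |6|->3, |1|->1, |7|->4, |8|->5.5, |2|->2
Step 3: Attach original signs; sum ranks with positive sign and with negative sign.
W+ = 5.5 + 3 + 5.5 = 14
W- = 1 + 4 + 2 = 7
(Check: W+ + W- = 21 should equal n(n+1)/2 = 21.)
Step 4: Test statistic W = min(W+, W-) = 7.
Step 5: Ties in |d|, so use the tie-corrected normal approximation.
        E[W] = n(n+1)/4 = 6*7/4 = 10.5.
        Tie groups: |d|=8 (t=2); sum(t^3 - t) = 6.
        Var[W] = n(n+1)(2n+1)/24 - sum(t^3-t)/48 = 546/24 - 6/48 = 22.625.
        z = (W - E[W]) / sqrt(Var[W]) = (7 - 10.5) / 4.7566 = -0.7358.
        Two-sided p = 2*Phi(z) = 0.461838.
Step 6: alpha = 0.05. fail to reject H0.

W+ = 14, W- = 7, W = min = 7, p = 0.461838, fail to reject H0.


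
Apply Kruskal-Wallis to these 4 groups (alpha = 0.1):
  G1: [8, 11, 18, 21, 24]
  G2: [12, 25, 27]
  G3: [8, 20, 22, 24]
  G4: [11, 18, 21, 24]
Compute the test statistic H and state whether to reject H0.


Step 1: Combine all N = 16 observations and assign midranks.
sorted (value, group, rank): (8,G1,1.5), (8,G3,1.5), (11,G1,3.5), (11,G4,3.5), (12,G2,5), (18,G1,6.5), (18,G4,6.5), (20,G3,8), (21,G1,9.5), (21,G4,9.5), (22,G3,11), (24,G1,13), (24,G3,13), (24,G4,13), (25,G2,15), (27,G2,16)
Step 2: Sum ranks within each group.
R_1 = 34 (n_1 = 5)
R_2 = 36 (n_2 = 3)
R_3 = 33.5 (n_3 = 4)
R_4 = 32.5 (n_4 = 4)
Step 3: H = 12/(N(N+1)) * sum(R_i^2/n_i) - 3(N+1)
     = 12/(16*17) * (34^2/5 + 36^2/3 + 33.5^2/4 + 32.5^2/4) - 3*17
     = 0.044118 * 1207.83 - 51
     = 2.286397.
Step 4: Ties present; correction factor C = 1 - 48/(16^3 - 16) = 0.988235. Corrected H = 2.286397 / 0.988235 = 2.313616.
Step 5: Under H0, H ~ chi^2(3); p-value = 0.509917.
Step 6: alpha = 0.1. fail to reject H0.

H = 2.3136, df = 3, p = 0.509917, fail to reject H0.


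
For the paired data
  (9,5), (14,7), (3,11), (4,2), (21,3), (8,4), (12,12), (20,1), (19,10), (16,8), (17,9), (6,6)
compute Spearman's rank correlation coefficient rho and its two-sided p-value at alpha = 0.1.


Step 1: Rank x and y separately (midranks; no ties here).
rank(x): 9->5, 14->7, 3->1, 4->2, 21->12, 8->4, 12->6, 20->11, 19->10, 16->8, 17->9, 6->3
rank(y): 5->5, 7->7, 11->11, 2->2, 3->3, 4->4, 12->12, 1->1, 10->10, 8->8, 9->9, 6->6
Step 2: d_i = R_x(i) - R_y(i); compute d_i^2.
  (5-5)^2=0, (7-7)^2=0, (1-11)^2=100, (2-2)^2=0, (12-3)^2=81, (4-4)^2=0, (6-12)^2=36, (11-1)^2=100, (10-10)^2=0, (8-8)^2=0, (9-9)^2=0, (3-6)^2=9
sum(d^2) = 326.
Step 3: rho = 1 - 6*326 / (12*(12^2 - 1)) = 1 - 1956/1716 = -0.139860.
Step 4: Under H0, t = rho * sqrt((n-2)/(1-rho^2)) = -0.4467 ~ t(10).
Step 5: Two-sided p-value from the t-distribution with 10 df = 0.664633.
Step 6: alpha = 0.1. fail to reject H0.

rho = -0.1399, p = 0.664633, fail to reject H0 at alpha = 0.1.


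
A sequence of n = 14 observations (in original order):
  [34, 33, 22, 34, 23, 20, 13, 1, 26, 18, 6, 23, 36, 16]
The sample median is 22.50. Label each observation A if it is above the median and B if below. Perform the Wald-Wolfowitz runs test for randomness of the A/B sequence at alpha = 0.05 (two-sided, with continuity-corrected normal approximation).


Step 1: Compute median = 22.50; label A = above, B = below.
Labels in order: AABAABBBABBAAB  (n_A = 7, n_B = 7)
Step 2: Count runs R = 8.
Step 3: Under H0 (random ordering), E[R] = 2*n_A*n_B/(n_A+n_B) + 1 = 2*7*7/14 + 1 = 8.0000.
        Var[R] = 2*n_A*n_B*(2*n_A*n_B - n_A - n_B) / ((n_A+n_B)^2 * (n_A+n_B-1)) = 8232/2548 = 3.2308.
        SD[R] = 1.7974.
Step 4: R = E[R], so z = 0 with no continuity correction.
Step 5: Two-sided p-value via normal approximation = 2*(1 - Phi(|z|)) = 1.000000.
Step 6: alpha = 0.05. fail to reject H0.

R = 8, z = 0.0000, p = 1.000000, fail to reject H0.


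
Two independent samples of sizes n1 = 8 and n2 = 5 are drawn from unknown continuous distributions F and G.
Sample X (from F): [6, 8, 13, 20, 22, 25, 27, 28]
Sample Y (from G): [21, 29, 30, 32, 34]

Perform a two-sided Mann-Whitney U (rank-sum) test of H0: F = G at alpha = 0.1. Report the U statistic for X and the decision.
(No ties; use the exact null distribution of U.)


Step 1: Combine and sort all 13 observations; assign midranks.
sorted (value, group): (6,X), (8,X), (13,X), (20,X), (21,Y), (22,X), (25,X), (27,X), (28,X), (29,Y), (30,Y), (32,Y), (34,Y)
ranks: 6->1, 8->2, 13->3, 20->4, 21->5, 22->6, 25->7, 27->8, 28->9, 29->10, 30->11, 32->12, 34->13
Step 2: Rank sum for X: R1 = 1 + 2 + 3 + 4 + 6 + 7 + 8 + 9 = 40.
Step 3: U_X = R1 - n1(n1+1)/2 = 40 - 8*9/2 = 40 - 36 = 4.
       U_Y = n1*n2 - U_X = 40 - 4 = 36.
Step 4: No ties, so the exact null distribution of U (based on enumerating the C(13,8) = 1287 equally likely rank assignments) gives the two-sided p-value.
Step 5: p-value = 0.018648; compare to alpha = 0.1. reject H0.

U_X = 4, p = 0.018648, reject H0 at alpha = 0.1.


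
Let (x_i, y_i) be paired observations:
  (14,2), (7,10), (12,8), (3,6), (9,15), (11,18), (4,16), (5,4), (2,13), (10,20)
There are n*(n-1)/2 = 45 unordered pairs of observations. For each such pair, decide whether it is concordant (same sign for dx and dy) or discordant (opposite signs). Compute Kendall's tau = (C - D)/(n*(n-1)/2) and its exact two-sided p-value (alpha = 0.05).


Step 1: Enumerate the 45 unordered pairs (i,j) with i<j and classify each by sign(x_j-x_i) * sign(y_j-y_i).
  (1,2):dx=-7,dy=+8->D; (1,3):dx=-2,dy=+6->D; (1,4):dx=-11,dy=+4->D; (1,5):dx=-5,dy=+13->D
  (1,6):dx=-3,dy=+16->D; (1,7):dx=-10,dy=+14->D; (1,8):dx=-9,dy=+2->D; (1,9):dx=-12,dy=+11->D
  (1,10):dx=-4,dy=+18->D; (2,3):dx=+5,dy=-2->D; (2,4):dx=-4,dy=-4->C; (2,5):dx=+2,dy=+5->C
  (2,6):dx=+4,dy=+8->C; (2,7):dx=-3,dy=+6->D; (2,8):dx=-2,dy=-6->C; (2,9):dx=-5,dy=+3->D
  (2,10):dx=+3,dy=+10->C; (3,4):dx=-9,dy=-2->C; (3,5):dx=-3,dy=+7->D; (3,6):dx=-1,dy=+10->D
  (3,7):dx=-8,dy=+8->D; (3,8):dx=-7,dy=-4->C; (3,9):dx=-10,dy=+5->D; (3,10):dx=-2,dy=+12->D
  (4,5):dx=+6,dy=+9->C; (4,6):dx=+8,dy=+12->C; (4,7):dx=+1,dy=+10->C; (4,8):dx=+2,dy=-2->D
  (4,9):dx=-1,dy=+7->D; (4,10):dx=+7,dy=+14->C; (5,6):dx=+2,dy=+3->C; (5,7):dx=-5,dy=+1->D
  (5,8):dx=-4,dy=-11->C; (5,9):dx=-7,dy=-2->C; (5,10):dx=+1,dy=+5->C; (6,7):dx=-7,dy=-2->C
  (6,8):dx=-6,dy=-14->C; (6,9):dx=-9,dy=-5->C; (6,10):dx=-1,dy=+2->D; (7,8):dx=+1,dy=-12->D
  (7,9):dx=-2,dy=-3->C; (7,10):dx=+6,dy=+4->C; (8,9):dx=-3,dy=+9->D; (8,10):dx=+5,dy=+16->C
  (9,10):dx=+8,dy=+7->C
Step 2: C = 22, D = 23, total pairs = 45.
Step 3: tau = (C - D)/(n(n-1)/2) = (22 - 23)/45 = -0.022222.
Step 4: Exact two-sided p-value (enumerate n! = 3628800 permutations of y under H0): p = 1.000000.
Step 5: alpha = 0.05. fail to reject H0.

tau_b = -0.0222 (C=22, D=23), p = 1.000000, fail to reject H0.


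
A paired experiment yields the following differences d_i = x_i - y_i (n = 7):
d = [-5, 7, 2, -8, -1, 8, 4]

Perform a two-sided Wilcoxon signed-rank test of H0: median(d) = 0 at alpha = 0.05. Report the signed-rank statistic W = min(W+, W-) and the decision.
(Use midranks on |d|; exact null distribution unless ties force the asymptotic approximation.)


Step 1: Drop any zero differences (none here) and take |d_i|.
|d| = [5, 7, 2, 8, 1, 8, 4]
Step 2: Midrank |d_i| (ties get averaged ranks).
ranks: |5|->4, |7|->5, |2|->2, |8|->6.5, |1|->1, |8|->6.5, |4|->3
Step 3: Attach original signs; sum ranks with positive sign and with negative sign.
W+ = 5 + 2 + 6.5 + 3 = 16.5
W- = 4 + 6.5 + 1 = 11.5
(Check: W+ + W- = 28 should equal n(n+1)/2 = 28.)
Step 4: Test statistic W = min(W+, W-) = 11.5.
Step 5: Ties in |d|, so use the tie-corrected normal approximation.
        E[W] = n(n+1)/4 = 7*8/4 = 14.
        Tie groups: |d|=8 (t=2); sum(t^3 - t) = 6.
        Var[W] = n(n+1)(2n+1)/24 - sum(t^3-t)/48 = 840/24 - 6/48 = 34.875.
        z = (W - E[W]) / sqrt(Var[W]) = (11.5 - 14) / 5.9055 = -0.4233.
        Two-sided p = 2*Phi(z) = 0.672052.
Step 6: alpha = 0.05. fail to reject H0.

W+ = 16.5, W- = 11.5, W = min = 11.5, p = 0.672052, fail to reject H0.


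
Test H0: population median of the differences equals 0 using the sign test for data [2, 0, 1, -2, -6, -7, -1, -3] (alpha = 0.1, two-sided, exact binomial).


Step 1: Discard zero differences. Original n = 8; n_eff = number of nonzero differences = 7.
Nonzero differences (with sign): +2, +1, -2, -6, -7, -1, -3
Step 2: Count signs: positive = 2, negative = 5.
Step 3: Under H0: P(positive) = 0.5, so the number of positives S ~ Bin(7, 0.5).
Step 4: Two-sided exact p-value = sum of Bin(7,0.5) probabilities at or below the observed probability = 0.453125.
Step 5: alpha = 0.1. fail to reject H0.

n_eff = 7, pos = 2, neg = 5, p = 0.453125, fail to reject H0.
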